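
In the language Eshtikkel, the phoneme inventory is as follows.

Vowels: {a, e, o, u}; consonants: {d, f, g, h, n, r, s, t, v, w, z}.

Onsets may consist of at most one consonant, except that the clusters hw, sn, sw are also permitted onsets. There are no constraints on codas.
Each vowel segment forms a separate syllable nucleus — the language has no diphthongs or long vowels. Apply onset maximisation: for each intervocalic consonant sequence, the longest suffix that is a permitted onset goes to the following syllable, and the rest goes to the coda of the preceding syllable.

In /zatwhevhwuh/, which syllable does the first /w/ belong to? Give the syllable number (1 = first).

Vowels present: a, e, u; each is a nucleus, giving 3 syllables.
Between /a/ (V1) and /e/ (V2): /twh/; trying suffixes from longest down, /h/ is the first permitted one, so coda /tw/ | onset /h/.
Between /e/ (V2) and /u/ (V3): /vhw/ splits as /v/ + /hw/ (/hw/ is the longest suffix that is a licit onset).
Syllabification: zatw.hev.hwuh.
The first /w/ is in the coda of syllable 1 (/zatw/).

1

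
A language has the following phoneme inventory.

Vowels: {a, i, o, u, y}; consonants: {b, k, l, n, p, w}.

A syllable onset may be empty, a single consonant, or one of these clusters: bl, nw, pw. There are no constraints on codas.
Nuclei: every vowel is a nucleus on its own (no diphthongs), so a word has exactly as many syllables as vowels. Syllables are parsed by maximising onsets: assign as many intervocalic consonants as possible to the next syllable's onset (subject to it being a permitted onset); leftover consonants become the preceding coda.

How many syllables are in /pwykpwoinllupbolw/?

5

Nuclei (vowels): y, o, i, u, o → 5 syllables.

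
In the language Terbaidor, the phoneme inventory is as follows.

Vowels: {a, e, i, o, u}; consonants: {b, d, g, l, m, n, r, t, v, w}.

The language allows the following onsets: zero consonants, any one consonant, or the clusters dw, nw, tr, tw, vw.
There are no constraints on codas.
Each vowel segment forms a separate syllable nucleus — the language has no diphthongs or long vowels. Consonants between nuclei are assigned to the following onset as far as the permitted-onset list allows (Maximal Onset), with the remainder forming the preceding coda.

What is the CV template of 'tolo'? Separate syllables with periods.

The vowels are o, o — 2 nuclei, so 2 syllables.
V1 /o/ – V2 /o/: just /l/ — single C goes to the following onset.
So the parse is to.lo.
Mapping each syllable to C/V: /to/ → CV, /lo/ → CV.

CV.CV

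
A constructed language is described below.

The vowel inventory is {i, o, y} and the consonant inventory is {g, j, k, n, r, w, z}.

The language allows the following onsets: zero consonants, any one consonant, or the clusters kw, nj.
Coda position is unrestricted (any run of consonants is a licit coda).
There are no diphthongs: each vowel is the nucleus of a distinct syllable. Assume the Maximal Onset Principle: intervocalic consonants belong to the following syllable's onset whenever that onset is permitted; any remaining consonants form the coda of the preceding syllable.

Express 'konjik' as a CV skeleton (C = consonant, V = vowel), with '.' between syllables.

CV.CCVC

Vowels present: o, i; each is a nucleus, giving 2 syllables.
Between /o/ (V1) and /i/ (V2): cluster /nj/ — /nj/ is itself a permitted onset, so the whole cluster goes right; preceding coda = ∅.
Syllabification: ko.njik.
Mapping each syllable to C/V: /ko/ → CV, /njik/ → CCVC.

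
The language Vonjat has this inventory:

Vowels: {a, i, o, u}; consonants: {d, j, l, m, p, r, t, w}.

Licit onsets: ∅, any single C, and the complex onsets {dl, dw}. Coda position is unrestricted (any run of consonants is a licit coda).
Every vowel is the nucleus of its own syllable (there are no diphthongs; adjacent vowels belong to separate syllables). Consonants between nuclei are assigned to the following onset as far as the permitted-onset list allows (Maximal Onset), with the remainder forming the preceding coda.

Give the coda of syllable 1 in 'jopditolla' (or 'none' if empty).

The vowels are o, i, o, a — 4 nuclei, so 4 syllables.
σ1/σ2 boundary: /pd/; trying suffixes from longest down, /d/ is the first permitted one, so coda /p/ | onset /d/.
σ2/σ3 boundary: /t/ → onset of the next syllable (single consonants are always licit onsets).
σ3/σ4 boundary: /ll/; trying suffixes from longest down, /l/ is the first permitted one, so coda /l/ | onset /l/.
Putting it together: jop.di.tol.la.
Syllable 1 is /jop/: onset /j/, nucleus /o/, coda /p/.

p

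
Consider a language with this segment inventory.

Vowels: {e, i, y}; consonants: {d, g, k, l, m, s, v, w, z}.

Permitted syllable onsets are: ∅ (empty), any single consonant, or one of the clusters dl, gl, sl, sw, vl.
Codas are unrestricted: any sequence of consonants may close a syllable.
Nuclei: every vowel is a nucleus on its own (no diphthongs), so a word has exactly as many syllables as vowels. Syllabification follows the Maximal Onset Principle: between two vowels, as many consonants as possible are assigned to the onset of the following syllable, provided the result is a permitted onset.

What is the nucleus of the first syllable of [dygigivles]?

y

Nuclei (vowels): y, i, i, e → 4 syllables.
The first nucleus (vowel 1 from the left) is /y/.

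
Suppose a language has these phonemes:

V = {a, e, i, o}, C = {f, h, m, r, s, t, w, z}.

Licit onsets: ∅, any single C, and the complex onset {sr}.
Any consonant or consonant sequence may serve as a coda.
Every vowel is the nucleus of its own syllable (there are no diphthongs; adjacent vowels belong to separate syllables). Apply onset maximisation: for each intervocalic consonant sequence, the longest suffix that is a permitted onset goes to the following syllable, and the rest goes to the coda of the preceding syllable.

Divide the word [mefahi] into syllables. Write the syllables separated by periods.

me.fa.hi

Nuclei (vowels): e, a, i → 3 syllables.
/e…a/ gap (V1→V2): /f/ → onset of the next syllable (single consonants are always licit onsets).
/a…i/ gap (V2→V3): /h/ is a single consonant, so it becomes the next onset.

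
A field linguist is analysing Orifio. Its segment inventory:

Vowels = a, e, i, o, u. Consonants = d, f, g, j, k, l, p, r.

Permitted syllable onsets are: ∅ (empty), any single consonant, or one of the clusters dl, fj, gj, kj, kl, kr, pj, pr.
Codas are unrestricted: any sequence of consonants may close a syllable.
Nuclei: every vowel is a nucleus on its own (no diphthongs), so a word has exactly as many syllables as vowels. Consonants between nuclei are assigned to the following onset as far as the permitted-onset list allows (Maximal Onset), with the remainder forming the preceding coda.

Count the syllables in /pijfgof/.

2

The vowels are i, o — 2 nuclei, so 2 syllables.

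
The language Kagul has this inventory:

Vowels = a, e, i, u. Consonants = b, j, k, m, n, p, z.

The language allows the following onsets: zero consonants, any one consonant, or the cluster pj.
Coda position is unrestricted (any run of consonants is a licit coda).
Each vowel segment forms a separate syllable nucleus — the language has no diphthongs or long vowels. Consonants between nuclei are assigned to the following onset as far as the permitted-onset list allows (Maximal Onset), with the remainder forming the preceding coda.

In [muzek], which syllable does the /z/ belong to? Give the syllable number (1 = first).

2

Nuclei (vowels): u, e → 2 syllables.
V1 /u/ – V2 /e/: just /z/ — single C goes to the following onset.
Syllabification: mu.zek.
The /z/ is in the onset of syllable 2 (/zek/).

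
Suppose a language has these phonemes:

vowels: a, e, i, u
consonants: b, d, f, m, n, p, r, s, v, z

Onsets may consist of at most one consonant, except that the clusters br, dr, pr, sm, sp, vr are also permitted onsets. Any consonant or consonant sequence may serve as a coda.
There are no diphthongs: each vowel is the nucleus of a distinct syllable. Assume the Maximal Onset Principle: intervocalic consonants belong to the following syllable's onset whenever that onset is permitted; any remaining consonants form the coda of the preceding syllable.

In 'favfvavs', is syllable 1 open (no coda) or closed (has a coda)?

closed

The vowels are a, a — 2 nuclei, so 2 syllables.
σ1/σ2 boundary: cluster /vfv/ — the longest permitted-onset suffix is /v/; onset = /v/, preceding coda = /vf/.
Result: favf.vavs.
Syllable 1 is /favf/ with coda /vf/, so it is closed.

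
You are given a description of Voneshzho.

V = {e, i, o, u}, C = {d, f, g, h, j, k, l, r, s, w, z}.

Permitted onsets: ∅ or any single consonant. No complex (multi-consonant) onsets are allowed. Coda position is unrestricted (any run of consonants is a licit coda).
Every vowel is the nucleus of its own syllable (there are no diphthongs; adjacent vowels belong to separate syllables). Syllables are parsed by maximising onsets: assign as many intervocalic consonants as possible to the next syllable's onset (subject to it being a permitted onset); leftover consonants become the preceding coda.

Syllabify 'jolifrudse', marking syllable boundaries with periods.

jo.lif.rud.se

Vowels present: o, i, u, e; each is a nucleus, giving 4 syllables.
V1 /o/ – V2 /i/: just /l/ — single C goes to the following onset.
V2 /i/ – V3 /u/: /fr/ — longest licit onset from the right is /r/, leaving /f/ as coda.
V3 /u/ – V4 /e/: /ds/ splits as /d/ + /s/ (/s/ is the longest suffix that is a licit onset).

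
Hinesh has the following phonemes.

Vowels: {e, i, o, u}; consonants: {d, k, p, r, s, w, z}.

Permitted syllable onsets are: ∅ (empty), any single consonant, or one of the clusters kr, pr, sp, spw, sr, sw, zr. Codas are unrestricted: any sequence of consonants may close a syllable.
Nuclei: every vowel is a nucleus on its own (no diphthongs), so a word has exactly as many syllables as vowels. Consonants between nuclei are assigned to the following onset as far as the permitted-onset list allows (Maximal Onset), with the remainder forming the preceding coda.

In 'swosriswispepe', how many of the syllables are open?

Nuclei (vowels): o, i, i, e, e → 5 syllables.
V1 /o/ – V2 /i/: /sr/ is a licit onset in full, so it all attaches to the next syllable.
V2 /i/ – V3 /i/: /sw/ — entire cluster is a permitted onset → onset /sw/, coda ∅.
V3 /i/ – V4 /e/: /sp/ — entire cluster is a permitted onset → onset /sp/, coda ∅.
V4 /e/ – V5 /e/: /p/ → onset of the next syllable (single consonants are always licit onsets).
Result: swo.sri.swi.spe.pe.
Classifying each syllable: /swo/ (open), /sri/ (open), /swi/ (open), /spe/ (open), /pe/ (open).
Open syllables: 5.

5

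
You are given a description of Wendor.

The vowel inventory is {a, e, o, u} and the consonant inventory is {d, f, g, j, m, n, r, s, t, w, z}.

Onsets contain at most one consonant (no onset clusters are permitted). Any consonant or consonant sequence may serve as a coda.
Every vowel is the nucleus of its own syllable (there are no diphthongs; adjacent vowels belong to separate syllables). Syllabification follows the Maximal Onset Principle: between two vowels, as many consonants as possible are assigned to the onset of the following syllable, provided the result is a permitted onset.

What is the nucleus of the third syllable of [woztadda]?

Vowels present: o, a, a; each is a nucleus, giving 3 syllables.
The third nucleus (vowel 3 from the left) is /a/.

a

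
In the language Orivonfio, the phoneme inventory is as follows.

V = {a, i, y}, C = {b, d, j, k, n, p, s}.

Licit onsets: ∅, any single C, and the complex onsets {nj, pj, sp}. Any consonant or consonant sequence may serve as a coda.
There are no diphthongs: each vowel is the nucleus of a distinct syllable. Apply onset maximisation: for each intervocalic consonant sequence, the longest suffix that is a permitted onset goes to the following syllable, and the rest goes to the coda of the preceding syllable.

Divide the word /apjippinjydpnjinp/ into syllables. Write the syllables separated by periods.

a.pjip.pi.njydp.njinp

The vowels are a, i, i, y, i — 5 nuclei, so 5 syllables.
V1 /a/ – V2 /i/: /pj/ — entire cluster is a permitted onset → onset /pj/, coda ∅.
V2 /i/ – V3 /i/: /pp/ splits as /p/ + /p/ (/p/ is the longest suffix that is a licit onset).
V3 /i/ – V4 /y/: /nj/ is a licit onset in full, so it all attaches to the next syllable.
V4 /y/ – V5 /i/: /dpnj/; trying suffixes from longest down, /nj/ is the first permitted one, so coda /dp/ | onset /nj/.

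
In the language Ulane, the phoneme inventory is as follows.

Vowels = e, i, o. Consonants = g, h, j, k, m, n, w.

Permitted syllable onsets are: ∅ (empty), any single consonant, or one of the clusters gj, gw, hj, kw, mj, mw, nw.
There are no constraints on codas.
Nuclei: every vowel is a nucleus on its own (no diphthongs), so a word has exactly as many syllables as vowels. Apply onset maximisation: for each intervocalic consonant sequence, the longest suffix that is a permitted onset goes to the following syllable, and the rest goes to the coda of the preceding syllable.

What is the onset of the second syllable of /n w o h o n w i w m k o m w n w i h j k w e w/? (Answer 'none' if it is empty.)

h

The vowels are o, o, i, o, i, e — 6 nuclei, so 6 syllables.
Between /o/ (V1) and /o/ (V2): /h/ → onset of the next syllable (single consonants are always licit onsets).
Between /o/ (V2) and /i/ (V3): /nw/ — entire cluster is a permitted onset → onset /nw/, coda ∅.
Between /i/ (V3) and /o/ (V4): /wmk/; trying suffixes from longest down, /k/ is the first permitted one, so coda /wm/ | onset /k/.
Between /o/ (V4) and /i/ (V5): /mwnw/ splits as /mw/ + /nw/ (/nw/ is the longest suffix that is a licit onset).
Between /i/ (V5) and /e/ (V6): /hjkw/ — longest licit onset from the right is /kw/, leaving /hj/ as coda.
Syllabification: nwo.ho.nwiwm.komw.nwihj.kwew.
Syllable 2 is /ho/: onset /h/, nucleus /o/, coda ∅.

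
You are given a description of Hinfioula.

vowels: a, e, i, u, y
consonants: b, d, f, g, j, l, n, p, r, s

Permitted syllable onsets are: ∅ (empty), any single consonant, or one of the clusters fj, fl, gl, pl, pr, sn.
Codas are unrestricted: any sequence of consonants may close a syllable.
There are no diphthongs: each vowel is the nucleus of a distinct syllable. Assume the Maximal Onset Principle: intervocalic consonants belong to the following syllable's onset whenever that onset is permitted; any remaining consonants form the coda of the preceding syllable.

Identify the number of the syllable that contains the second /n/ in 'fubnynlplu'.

Vowels present: u, y, u; each is a nucleus, giving 3 syllables.
σ1/σ2 boundary: cluster /bn/ — the longest permitted-onset suffix is /n/; onset = /n/, preceding coda = /b/.
σ2/σ3 boundary: cluster /nlpl/ — the longest permitted-onset suffix is /pl/; onset = /pl/, preceding coda = /nl/.
So the parse is fub.nynl.plu.
The second /n/ is in the coda of syllable 2 (/nynl/).

2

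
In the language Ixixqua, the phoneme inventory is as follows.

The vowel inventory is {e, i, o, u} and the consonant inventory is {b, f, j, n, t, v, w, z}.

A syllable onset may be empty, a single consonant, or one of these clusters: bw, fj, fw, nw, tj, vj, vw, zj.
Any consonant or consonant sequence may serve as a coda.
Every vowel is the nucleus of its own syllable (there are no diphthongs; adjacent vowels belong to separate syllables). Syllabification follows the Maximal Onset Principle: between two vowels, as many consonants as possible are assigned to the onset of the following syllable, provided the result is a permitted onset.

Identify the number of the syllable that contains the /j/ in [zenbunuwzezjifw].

The vowels are e, u, u, e, i — 5 nuclei, so 5 syllables.
σ1/σ2 boundary: /nb/ — longest licit onset from the right is /b/, leaving /n/ as coda.
σ2/σ3 boundary: just /n/ — single C goes to the following onset.
σ3/σ4 boundary: /wz/ splits as /w/ + /z/ (/z/ is the longest suffix that is a licit onset).
σ4/σ5 boundary: /zj/ — entire cluster is a permitted onset → onset /zj/, coda ∅.
Putting it together: zen.bu.nuw.ze.zjifw.
The /j/ is in the onset of syllable 5 (/zjifw/).

5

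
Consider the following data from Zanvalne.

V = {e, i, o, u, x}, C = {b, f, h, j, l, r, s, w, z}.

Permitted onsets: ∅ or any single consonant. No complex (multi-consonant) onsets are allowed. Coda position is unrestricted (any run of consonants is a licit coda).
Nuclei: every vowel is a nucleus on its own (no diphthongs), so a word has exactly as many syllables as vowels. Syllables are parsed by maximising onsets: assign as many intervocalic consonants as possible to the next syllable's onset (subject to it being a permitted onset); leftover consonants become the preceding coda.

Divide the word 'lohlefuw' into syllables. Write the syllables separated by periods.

Nuclei (vowels): o, e, u → 3 syllables.
V1 /o/ – V2 /e/: /hl/; trying suffixes from longest down, /l/ is the first permitted one, so coda /h/ | onset /l/.
V2 /e/ – V3 /u/: /f/ → onset of the next syllable (single consonants are always licit onsets).

loh.le.fuw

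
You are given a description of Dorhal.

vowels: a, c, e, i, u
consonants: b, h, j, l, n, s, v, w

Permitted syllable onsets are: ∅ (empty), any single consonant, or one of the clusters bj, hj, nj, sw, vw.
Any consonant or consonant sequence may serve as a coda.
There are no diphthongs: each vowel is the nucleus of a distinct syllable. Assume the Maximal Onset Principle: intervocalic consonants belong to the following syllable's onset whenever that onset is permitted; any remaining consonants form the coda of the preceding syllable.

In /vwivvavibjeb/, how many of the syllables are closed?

2

Nuclei (vowels): i, a, i, e → 4 syllables.
σ1/σ2 boundary: /vv/ splits as /v/ + /v/ (/v/ is the longest suffix that is a licit onset).
σ2/σ3 boundary: /v/ → onset of the next syllable (single consonants are always licit onsets).
σ3/σ4 boundary: cluster /bj/ — /bj/ is itself a permitted onset, so the whole cluster goes right; preceding coda = ∅.
Syllabification: vwiv.va.vi.bjeb.
Classifying each syllable: /vwiv/ (closed), /va/ (open), /vi/ (open), /bjeb/ (closed).
Closed syllables: 2.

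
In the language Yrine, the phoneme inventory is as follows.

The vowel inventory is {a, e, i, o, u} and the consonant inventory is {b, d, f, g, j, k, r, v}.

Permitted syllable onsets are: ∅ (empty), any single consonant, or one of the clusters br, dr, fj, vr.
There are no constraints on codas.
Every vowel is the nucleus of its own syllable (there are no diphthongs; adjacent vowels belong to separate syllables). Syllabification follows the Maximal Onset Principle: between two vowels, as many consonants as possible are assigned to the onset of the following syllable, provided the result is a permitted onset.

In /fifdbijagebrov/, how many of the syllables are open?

3

Vowels present: i, i, a, e, o; each is a nucleus, giving 5 syllables.
/i…i/ gap (V1→V2): /fdb/ — longest licit onset from the right is /b/, leaving /fd/ as coda.
/i…a/ gap (V2→V3): just /j/ — single C goes to the following onset.
/a…e/ gap (V3→V4): /g/ is a single consonant, so it becomes the next onset.
/e…o/ gap (V4→V5): /br/ is a licit onset in full, so it all attaches to the next syllable.
Result: fifd.bi.ja.ge.brov.
Classifying each syllable: /fifd/ (closed), /bi/ (open), /ja/ (open), /ge/ (open), /brov/ (closed).
Open syllables: 3.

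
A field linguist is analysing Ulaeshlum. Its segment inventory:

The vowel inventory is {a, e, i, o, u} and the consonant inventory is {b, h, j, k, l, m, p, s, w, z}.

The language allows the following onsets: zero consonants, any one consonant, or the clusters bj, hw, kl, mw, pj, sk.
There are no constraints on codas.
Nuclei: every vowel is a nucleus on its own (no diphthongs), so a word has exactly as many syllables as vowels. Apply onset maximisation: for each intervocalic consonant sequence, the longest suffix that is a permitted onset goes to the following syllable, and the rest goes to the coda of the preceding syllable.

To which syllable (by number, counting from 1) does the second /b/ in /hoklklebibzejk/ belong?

3

Nuclei (vowels): o, e, i, e → 4 syllables.
Between /o/ (V1) and /e/ (V2): /klkl/ splits as /kl/ + /kl/ (/kl/ is the longest suffix that is a licit onset).
Between /e/ (V2) and /i/ (V3): /b/ → onset of the next syllable (single consonants are always licit onsets).
Between /i/ (V3) and /e/ (V4): cluster /bz/ — the longest permitted-onset suffix is /z/; onset = /z/, preceding coda = /b/.
Syllabification: hokl.kle.bib.zejk.
The second /b/ is in the coda of syllable 3 (/bib/).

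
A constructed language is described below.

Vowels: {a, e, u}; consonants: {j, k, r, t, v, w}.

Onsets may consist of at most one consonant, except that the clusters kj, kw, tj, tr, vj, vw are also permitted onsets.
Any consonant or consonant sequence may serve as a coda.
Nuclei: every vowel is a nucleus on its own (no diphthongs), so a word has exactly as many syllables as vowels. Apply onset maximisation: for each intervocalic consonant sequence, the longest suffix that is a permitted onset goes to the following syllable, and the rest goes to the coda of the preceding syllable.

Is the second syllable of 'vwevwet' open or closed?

Vowels present: e, e; each is a nucleus, giving 2 syllables.
/e…e/ gap (V1→V2): cluster /vw/ — /vw/ is itself a permitted onset, so the whole cluster goes right; preceding coda = ∅.
Putting it together: vwe.vwet.
Syllable 2 is /vwet/ with coda /t/, so it is closed.

closed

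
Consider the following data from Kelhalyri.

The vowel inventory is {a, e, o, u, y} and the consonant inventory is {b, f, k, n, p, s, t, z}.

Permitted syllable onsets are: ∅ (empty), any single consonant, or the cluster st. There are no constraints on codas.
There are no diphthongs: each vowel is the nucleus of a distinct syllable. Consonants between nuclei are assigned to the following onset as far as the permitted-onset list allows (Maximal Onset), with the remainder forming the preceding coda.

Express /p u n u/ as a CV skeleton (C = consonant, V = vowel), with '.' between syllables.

Nuclei (vowels): u, u → 2 syllables.
Between /u/ (V1) and /u/ (V2): /n/ is a single consonant, so it becomes the next onset.
Result: pu.nu.
Mapping each syllable to C/V: /pu/ → CV, /nu/ → CV.

CV.CV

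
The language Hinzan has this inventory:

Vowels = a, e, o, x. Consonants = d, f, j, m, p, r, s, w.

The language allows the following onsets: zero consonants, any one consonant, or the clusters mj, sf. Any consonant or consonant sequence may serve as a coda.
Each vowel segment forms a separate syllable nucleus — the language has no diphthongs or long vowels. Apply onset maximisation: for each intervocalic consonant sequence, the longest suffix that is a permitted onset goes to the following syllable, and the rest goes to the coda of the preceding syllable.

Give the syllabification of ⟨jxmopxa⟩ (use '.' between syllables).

Nuclei (vowels): x, o, x, a → 4 syllables.
V1 /x/ – V2 /o/: just /m/ — single C goes to the following onset.
V2 /o/ – V3 /x/: /p/ → onset of the next syllable (single consonants are always licit onsets).
V3 /x/ – V4 /a/: hiatus — the boundary sits between the two vowels.

jx.mo.px.a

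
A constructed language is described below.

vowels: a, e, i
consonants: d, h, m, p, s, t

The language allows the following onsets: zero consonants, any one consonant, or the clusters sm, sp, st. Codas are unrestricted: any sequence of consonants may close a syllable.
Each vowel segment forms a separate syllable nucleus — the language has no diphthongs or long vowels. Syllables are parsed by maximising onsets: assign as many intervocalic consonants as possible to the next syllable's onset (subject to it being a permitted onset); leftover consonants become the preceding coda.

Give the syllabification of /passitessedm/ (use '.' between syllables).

Nuclei (vowels): a, i, e, e → 4 syllables.
σ1/σ2 boundary: cluster /ss/ — the longest permitted-onset suffix is /s/; onset = /s/, preceding coda = /s/.
σ2/σ3 boundary: /t/ → onset of the next syllable (single consonants are always licit onsets).
σ3/σ4 boundary: cluster /ss/ — the longest permitted-onset suffix is /s/; onset = /s/, preceding coda = /s/.

pas.si.tes.sedm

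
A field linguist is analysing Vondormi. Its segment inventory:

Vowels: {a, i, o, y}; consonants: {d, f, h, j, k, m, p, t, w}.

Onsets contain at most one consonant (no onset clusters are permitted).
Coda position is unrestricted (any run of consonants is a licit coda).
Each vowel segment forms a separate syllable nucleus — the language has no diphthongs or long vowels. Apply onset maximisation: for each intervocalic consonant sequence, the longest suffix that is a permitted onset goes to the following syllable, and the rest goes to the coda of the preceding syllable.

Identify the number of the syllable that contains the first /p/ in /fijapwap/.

Vowels present: i, a, a; each is a nucleus, giving 3 syllables.
V1 /i/ – V2 /a/: just /j/ — single C goes to the following onset.
V2 /a/ – V3 /a/: cluster /pw/ — the longest permitted-onset suffix is /w/; onset = /w/, preceding coda = /p/.
So the parse is fi.jap.wap.
The first /p/ is in the coda of syllable 2 (/jap/).

2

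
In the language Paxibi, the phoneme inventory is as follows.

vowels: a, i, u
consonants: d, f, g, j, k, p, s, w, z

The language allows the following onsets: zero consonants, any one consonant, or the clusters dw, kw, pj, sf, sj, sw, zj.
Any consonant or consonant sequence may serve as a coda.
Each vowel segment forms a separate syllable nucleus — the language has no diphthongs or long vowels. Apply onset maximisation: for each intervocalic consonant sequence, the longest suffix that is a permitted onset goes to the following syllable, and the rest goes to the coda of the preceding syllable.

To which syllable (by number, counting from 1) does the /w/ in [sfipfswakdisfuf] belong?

The vowels are i, a, i, u — 4 nuclei, so 4 syllables.
V1 /i/ – V2 /a/: /pfsw/ splits as /pf/ + /sw/ (/sw/ is the longest suffix that is a licit onset).
V2 /a/ – V3 /i/: /kd/ splits as /k/ + /d/ (/d/ is the longest suffix that is a licit onset).
V3 /i/ – V4 /u/: /sf/ is a licit onset in full, so it all attaches to the next syllable.
Result: sfipf.swak.di.sfuf.
The /w/ is in the onset of syllable 2 (/swak/).

2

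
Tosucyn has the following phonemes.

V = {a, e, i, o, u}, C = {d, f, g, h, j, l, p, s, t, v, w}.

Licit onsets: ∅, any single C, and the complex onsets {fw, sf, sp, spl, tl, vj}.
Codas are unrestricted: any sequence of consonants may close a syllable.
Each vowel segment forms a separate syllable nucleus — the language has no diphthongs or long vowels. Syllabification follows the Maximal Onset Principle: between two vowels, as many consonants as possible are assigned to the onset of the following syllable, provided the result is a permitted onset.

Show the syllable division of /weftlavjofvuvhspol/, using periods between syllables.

The vowels are e, a, o, u, o — 5 nuclei, so 5 syllables.
σ1/σ2 boundary: /ftl/ splits as /f/ + /tl/ (/tl/ is the longest suffix that is a licit onset).
σ2/σ3 boundary: cluster /vj/ — /vj/ is itself a permitted onset, so the whole cluster goes right; preceding coda = ∅.
σ3/σ4 boundary: /fv/; trying suffixes from longest down, /v/ is the first permitted one, so coda /f/ | onset /v/.
σ4/σ5 boundary: /vhsp/ — longest licit onset from the right is /sp/, leaving /vh/ as coda.

wef.tla.vjof.vuvh.spol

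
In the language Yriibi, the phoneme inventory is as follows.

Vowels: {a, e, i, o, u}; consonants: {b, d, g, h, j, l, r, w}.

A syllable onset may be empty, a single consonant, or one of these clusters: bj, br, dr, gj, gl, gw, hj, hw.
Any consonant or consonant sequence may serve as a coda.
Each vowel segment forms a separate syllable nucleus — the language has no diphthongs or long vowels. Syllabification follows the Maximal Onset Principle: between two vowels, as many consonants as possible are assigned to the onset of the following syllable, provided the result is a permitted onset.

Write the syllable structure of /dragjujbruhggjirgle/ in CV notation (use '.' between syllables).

Nuclei (vowels): a, u, u, i, e → 5 syllables.
/a…u/ gap (V1→V2): cluster /gj/ — /gj/ is itself a permitted onset, so the whole cluster goes right; preceding coda = ∅.
/u…u/ gap (V2→V3): /jbr/ splits as /j/ + /br/ (/br/ is the longest suffix that is a licit onset).
/u…i/ gap (V3→V4): /hggj/; trying suffixes from longest down, /gj/ is the first permitted one, so coda /hg/ | onset /gj/.
/i…e/ gap (V4→V5): cluster /rgl/ — the longest permitted-onset suffix is /gl/; onset = /gl/, preceding coda = /r/.
Result: dra.gjuj.bruhg.gjir.gle.
Mapping each syllable to C/V: /dra/ → CCV, /gjuj/ → CCVC, /bruhg/ → CCVCC, /gjir/ → CCVC, /gle/ → CCV.

CCV.CCVC.CCVCC.CCVC.CCV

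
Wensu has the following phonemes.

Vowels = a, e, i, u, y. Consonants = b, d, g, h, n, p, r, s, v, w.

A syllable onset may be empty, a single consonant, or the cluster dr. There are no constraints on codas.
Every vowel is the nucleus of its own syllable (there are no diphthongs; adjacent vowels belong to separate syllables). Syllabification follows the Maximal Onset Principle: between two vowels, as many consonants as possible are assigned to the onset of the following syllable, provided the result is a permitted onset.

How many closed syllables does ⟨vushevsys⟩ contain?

Nuclei (vowels): u, e, y → 3 syllables.
V1 /u/ – V2 /e/: /sh/; trying suffixes from longest down, /h/ is the first permitted one, so coda /s/ | onset /h/.
V2 /e/ – V3 /y/: cluster /vs/ — the longest permitted-onset suffix is /s/; onset = /s/, preceding coda = /v/.
Syllabification: vus.hev.sys.
Classifying each syllable: /vus/ (closed), /hev/ (closed), /sys/ (closed).
Closed syllables: 3.

3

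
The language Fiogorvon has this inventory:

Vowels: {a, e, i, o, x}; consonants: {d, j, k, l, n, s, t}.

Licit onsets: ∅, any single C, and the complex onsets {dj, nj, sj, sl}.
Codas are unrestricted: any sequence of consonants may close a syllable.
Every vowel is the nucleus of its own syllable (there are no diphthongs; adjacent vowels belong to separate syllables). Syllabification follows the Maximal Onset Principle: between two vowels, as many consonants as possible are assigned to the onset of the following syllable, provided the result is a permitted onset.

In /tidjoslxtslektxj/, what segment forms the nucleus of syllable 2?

The vowels are i, o, x, e, x — 5 nuclei, so 5 syllables.
The second nucleus (vowel 2 from the left) is /o/.

o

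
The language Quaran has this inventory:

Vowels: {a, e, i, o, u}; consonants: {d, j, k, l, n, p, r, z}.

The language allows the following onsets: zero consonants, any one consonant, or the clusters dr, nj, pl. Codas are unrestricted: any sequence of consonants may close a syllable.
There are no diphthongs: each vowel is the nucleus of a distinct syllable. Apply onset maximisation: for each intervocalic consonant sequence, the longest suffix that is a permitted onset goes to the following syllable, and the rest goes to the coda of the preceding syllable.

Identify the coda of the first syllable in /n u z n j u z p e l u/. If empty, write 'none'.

z

Vowels present: u, u, e, u; each is a nucleus, giving 4 syllables.
Between /u/ (V1) and /u/ (V2): /znj/ splits as /z/ + /nj/ (/nj/ is the longest suffix that is a licit onset).
Between /u/ (V2) and /e/ (V3): /zp/ splits as /z/ + /p/ (/p/ is the longest suffix that is a licit onset).
Between /e/ (V3) and /u/ (V4): just /l/ — single C goes to the following onset.
So the parse is nuz.njuz.pe.lu.
Syllable 1 is /nuz/: onset /n/, nucleus /u/, coda /z/.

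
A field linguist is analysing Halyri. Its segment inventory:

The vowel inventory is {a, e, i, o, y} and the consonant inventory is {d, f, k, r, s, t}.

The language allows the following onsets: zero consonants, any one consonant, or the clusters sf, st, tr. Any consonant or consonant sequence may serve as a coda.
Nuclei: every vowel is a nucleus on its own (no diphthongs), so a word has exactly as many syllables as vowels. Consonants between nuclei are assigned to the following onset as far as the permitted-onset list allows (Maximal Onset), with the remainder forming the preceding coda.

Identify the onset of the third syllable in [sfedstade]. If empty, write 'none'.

The vowels are e, a, e — 3 nuclei, so 3 syllables.
/e…a/ gap (V1→V2): cluster /dst/ — the longest permitted-onset suffix is /st/; onset = /st/, preceding coda = /d/.
/a…e/ gap (V2→V3): /d/ → onset of the next syllable (single consonants are always licit onsets).
So the parse is sfed.sta.de.
Syllable 3 is /de/: onset /d/, nucleus /e/, coda ∅.

d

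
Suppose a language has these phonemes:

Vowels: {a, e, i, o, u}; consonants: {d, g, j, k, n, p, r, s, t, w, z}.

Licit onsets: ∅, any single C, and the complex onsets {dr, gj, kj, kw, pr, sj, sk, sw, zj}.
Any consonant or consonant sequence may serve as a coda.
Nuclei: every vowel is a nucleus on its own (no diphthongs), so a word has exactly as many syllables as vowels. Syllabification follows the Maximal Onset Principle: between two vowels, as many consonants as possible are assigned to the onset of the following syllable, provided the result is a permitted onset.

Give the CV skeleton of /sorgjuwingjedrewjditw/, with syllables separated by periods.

The vowels are o, u, i, e, e, i — 6 nuclei, so 6 syllables.
Between /o/ (V1) and /u/ (V2): /rgj/ splits as /r/ + /gj/ (/gj/ is the longest suffix that is a licit onset).
Between /u/ (V2) and /i/ (V3): /w/ → onset of the next syllable (single consonants are always licit onsets).
Between /i/ (V3) and /e/ (V4): cluster /ngj/ — the longest permitted-onset suffix is /gj/; onset = /gj/, preceding coda = /n/.
Between /e/ (V4) and /e/ (V5): /dr/ is a licit onset in full, so it all attaches to the next syllable.
Between /e/ (V5) and /i/ (V6): /wjd/; trying suffixes from longest down, /d/ is the first permitted one, so coda /wj/ | onset /d/.
Result: sor.gju.win.gje.drewj.ditw.
Mapping each syllable to C/V: /sor/ → CVC, /gju/ → CCV, /win/ → CVC, /gje/ → CCV, /drewj/ → CCVCC, /ditw/ → CVCC.

CVC.CCV.CVC.CCV.CCVCC.CVCC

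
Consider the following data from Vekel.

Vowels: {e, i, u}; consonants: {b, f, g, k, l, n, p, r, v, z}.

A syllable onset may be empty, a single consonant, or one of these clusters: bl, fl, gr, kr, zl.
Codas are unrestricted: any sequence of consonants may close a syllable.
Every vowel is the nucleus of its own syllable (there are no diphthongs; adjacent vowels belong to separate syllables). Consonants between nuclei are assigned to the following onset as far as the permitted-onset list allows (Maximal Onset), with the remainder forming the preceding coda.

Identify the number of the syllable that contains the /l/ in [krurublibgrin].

Nuclei (vowels): u, u, i, i → 4 syllables.
σ1/σ2 boundary: just /r/ — single C goes to the following onset.
σ2/σ3 boundary: /bl/ is a licit onset in full, so it all attaches to the next syllable.
σ3/σ4 boundary: /bgr/; trying suffixes from longest down, /gr/ is the first permitted one, so coda /b/ | onset /gr/.
Result: kru.ru.blib.grin.
The /l/ is in the onset of syllable 3 (/blib/).

3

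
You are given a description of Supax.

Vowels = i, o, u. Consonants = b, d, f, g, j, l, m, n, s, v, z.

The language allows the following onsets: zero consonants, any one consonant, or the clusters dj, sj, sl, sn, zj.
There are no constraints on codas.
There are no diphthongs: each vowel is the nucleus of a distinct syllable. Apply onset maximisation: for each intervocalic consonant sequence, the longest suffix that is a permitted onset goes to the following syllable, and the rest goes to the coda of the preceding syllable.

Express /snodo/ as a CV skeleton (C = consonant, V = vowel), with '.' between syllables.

The vowels are o, o — 2 nuclei, so 2 syllables.
V1 /o/ – V2 /o/: /d/ is a single consonant, so it becomes the next onset.
Result: sno.do.
Mapping each syllable to C/V: /sno/ → CCV, /do/ → CV.

CCV.CV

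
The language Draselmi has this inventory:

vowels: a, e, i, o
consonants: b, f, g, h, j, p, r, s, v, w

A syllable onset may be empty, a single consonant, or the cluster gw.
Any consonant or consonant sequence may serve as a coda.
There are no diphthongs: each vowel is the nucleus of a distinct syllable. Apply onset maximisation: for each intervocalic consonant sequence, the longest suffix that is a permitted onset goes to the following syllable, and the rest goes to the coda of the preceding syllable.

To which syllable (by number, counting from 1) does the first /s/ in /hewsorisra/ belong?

Vowels present: e, o, i, a; each is a nucleus, giving 4 syllables.
V1 /e/ – V2 /o/: cluster /ws/ — the longest permitted-onset suffix is /s/; onset = /s/, preceding coda = /w/.
V2 /o/ – V3 /i/: /r/ is a single consonant, so it becomes the next onset.
V3 /i/ – V4 /a/: cluster /sr/ — the longest permitted-onset suffix is /r/; onset = /r/, preceding coda = /s/.
Putting it together: hew.so.ris.ra.
The first /s/ is in the onset of syllable 2 (/so/).

2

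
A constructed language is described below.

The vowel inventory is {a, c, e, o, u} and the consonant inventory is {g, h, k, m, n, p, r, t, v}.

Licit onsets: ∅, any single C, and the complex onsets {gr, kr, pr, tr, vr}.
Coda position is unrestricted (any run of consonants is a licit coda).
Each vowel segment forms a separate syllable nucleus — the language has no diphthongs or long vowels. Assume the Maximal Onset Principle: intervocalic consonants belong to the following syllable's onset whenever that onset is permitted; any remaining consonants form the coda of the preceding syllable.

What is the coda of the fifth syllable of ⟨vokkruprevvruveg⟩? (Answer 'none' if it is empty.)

Nuclei (vowels): o, u, e, u, e → 5 syllables.
σ1/σ2 boundary: /kkr/; trying suffixes from longest down, /kr/ is the first permitted one, so coda /k/ | onset /kr/.
σ2/σ3 boundary: /pr/ is a licit onset in full, so it all attaches to the next syllable.
σ3/σ4 boundary: /vvr/ — longest licit onset from the right is /vr/, leaving /v/ as coda.
σ4/σ5 boundary: just /v/ — single C goes to the following onset.
So the parse is vok.kru.prev.vru.veg.
Syllable 5 is /veg/: onset /v/, nucleus /e/, coda /g/.

g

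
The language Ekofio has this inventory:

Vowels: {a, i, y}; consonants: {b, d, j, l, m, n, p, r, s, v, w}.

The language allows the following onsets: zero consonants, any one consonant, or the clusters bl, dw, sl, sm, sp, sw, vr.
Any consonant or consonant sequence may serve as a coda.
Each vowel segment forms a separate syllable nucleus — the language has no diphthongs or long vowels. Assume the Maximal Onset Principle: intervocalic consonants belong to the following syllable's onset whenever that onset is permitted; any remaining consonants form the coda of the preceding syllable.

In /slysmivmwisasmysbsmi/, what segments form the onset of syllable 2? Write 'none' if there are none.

sm

The vowels are y, i, i, a, y, i — 6 nuclei, so 6 syllables.
V1 /y/ – V2 /i/: cluster /sm/ — /sm/ is itself a permitted onset, so the whole cluster goes right; preceding coda = ∅.
V2 /i/ – V3 /i/: /vmw/; trying suffixes from longest down, /w/ is the first permitted one, so coda /vm/ | onset /w/.
V3 /i/ – V4 /a/: /s/ → onset of the next syllable (single consonants are always licit onsets).
V4 /a/ – V5 /y/: /sm/ — entire cluster is a permitted onset → onset /sm/, coda ∅.
V5 /y/ – V6 /i/: /sbsm/; trying suffixes from longest down, /sm/ is the first permitted one, so coda /sb/ | onset /sm/.
So the parse is sly.smivm.wi.sa.smysb.smi.
Syllable 2 is /smivm/: onset /sm/, nucleus /i/, coda /vm/.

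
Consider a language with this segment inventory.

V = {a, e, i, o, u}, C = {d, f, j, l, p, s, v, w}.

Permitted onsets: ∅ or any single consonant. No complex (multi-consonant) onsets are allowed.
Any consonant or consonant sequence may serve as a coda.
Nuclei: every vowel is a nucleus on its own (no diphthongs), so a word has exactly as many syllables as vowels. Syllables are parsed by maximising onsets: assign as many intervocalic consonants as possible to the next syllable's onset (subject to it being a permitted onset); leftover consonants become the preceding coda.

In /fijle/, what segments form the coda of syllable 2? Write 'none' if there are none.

The vowels are i, e — 2 nuclei, so 2 syllables.
/i…e/ gap (V1→V2): /jl/; trying suffixes from longest down, /l/ is the first permitted one, so coda /j/ | onset /l/.
Syllabification: fij.le.
Syllable 2 is /le/: onset /l/, nucleus /e/, coda ∅.

none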